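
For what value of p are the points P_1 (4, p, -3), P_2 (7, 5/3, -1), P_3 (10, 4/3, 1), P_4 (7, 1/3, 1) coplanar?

2

Coplanarity ⇔ det[P_1P_2; P_1P_3; P_1P_4] = 0.
Expanding, this is linear in p: (6)p + (-12) = 0.
So p = 2.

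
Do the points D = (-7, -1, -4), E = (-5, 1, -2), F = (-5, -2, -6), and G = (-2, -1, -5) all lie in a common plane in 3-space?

No

A normal to the plane through D, E, F is n = DE × DF = (-2, 8, -6).
The plane has equation n·P = 30. For G: n·G = 26.
26 ≠ 30, so G is off the plane.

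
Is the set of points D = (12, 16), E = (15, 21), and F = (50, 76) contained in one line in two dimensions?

No

DE = (3, 5), DF = (38, 60).
det[DE; DF] = (3)(60) − (5)(38) = -10.
The determinant is nonzero, so they are not collinear.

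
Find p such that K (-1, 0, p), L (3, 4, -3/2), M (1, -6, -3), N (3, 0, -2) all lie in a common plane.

-5/2

Coplanarity ⇔ det[KL; KM; KN] = 0.
Expanding, this is linear in p: (-8)p + (-20) = 0.
So p = -5/2.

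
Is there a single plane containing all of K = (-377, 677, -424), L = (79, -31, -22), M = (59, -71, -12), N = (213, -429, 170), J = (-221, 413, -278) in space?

The plane through K, L, M has normal n = KL × KM = (9000, -12600, -32400) and equation n·P = 1814400.
Checking the remaining points: n·N = 1814400, n·J = 1814400.
All equal 1814400, so all 5 points lie in one plane.

Yes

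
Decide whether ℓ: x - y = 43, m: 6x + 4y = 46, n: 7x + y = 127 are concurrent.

Intersecting ℓ and m: solving the 2×2 system gives (x, y) = (109/5, -106/5).
Substitute into n: (7)(109/5) + (1)(-106/5) = 657/5.
But n requires 127 ≠ 657/5, so the three lines have no common point.

No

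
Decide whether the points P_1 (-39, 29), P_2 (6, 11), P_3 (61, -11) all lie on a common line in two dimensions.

Yes

P_1P_2 = (45, -18), P_1P_3 = (100, -40).
det[P_1P_2; P_1P_3] = (45)(-40) − (-18)(100) = 0.
The determinant is zero, so the points are collinear.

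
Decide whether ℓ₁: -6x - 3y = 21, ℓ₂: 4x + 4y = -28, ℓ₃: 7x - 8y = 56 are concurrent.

Yes

Lines aᵢx + bᵢy = cᵢ with pairwise distinct directions are concurrent exactly when det[aᵢ bᵢ cᵢ] = 0.
Here the determinant is 0.
It vanishes, so the lines are concurrent at (0, -7).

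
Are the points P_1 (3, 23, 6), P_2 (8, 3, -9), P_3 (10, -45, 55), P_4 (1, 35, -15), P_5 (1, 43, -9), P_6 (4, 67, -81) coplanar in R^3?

No

The plane through P_1, P_2, P_3 has normal n = P_1P_2 × P_1P_3 = (-2000, -350, -200) and equation n·P = -15250.
Checking the remaining points: n·P_4 = -11250, n·P_5 = -15250, n·P_6 = -15250.
Since n·P_4 = -11250 ≠ -15250, P_4 is off the plane and the points are not all coplanar.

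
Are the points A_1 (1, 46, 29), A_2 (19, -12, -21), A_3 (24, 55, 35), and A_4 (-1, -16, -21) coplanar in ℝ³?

No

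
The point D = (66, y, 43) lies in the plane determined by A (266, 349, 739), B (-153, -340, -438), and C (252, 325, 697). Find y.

-29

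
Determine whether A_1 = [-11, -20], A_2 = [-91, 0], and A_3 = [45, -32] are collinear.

No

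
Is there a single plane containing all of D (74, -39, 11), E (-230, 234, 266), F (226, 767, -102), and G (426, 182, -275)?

No

With D as base: DE = (-304, 273, 255), DF = (152, 806, -113), DG = (352, 221, -286).
DF × DG = (-205543, 3696, -250120).
DE · (DF × DG) = -286520.
Since -286520 ≠ 0, the four points are not coplanar.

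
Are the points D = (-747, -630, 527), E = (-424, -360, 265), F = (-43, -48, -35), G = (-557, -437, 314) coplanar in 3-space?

The four points are coplanar iff the 3×3 determinant with rows DE, DF, DG is zero.
Rows: (323, 270, -262), (704, 582, -562), (190, 193, -213).
Expanding along the first row: (323)(-15500) − (270)(-43172) + (-262)(25292) = 23436.
Nonzero ⇒ not coplanar.

No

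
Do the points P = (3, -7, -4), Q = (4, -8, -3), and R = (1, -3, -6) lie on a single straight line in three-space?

PQ = (1, -1, 1), PR = (-2, 4, -2).
PQ × PR = (-2, 0, 2).
The cross product is nonzero, so the points do not lie on one line.

No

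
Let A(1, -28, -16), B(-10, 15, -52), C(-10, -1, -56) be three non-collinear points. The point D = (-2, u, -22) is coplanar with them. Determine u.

The plane through A, B, C has equation −748x − 44y + 176z = -2332.
Substituting D: (-44)u + (-2376) = -2332, so u = -1.

-1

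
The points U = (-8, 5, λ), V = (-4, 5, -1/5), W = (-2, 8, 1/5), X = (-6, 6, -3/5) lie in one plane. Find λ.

The points are coplanar iff UV · (UW × UX) = 0.
Expanding, this is linear in λ: (-8)λ + (-8) = 0.
So λ = -1.

-1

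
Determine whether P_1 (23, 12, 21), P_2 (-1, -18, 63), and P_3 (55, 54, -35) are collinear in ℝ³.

No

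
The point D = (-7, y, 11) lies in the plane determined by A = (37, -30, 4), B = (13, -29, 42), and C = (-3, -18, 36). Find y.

-15/2

Coplanarity requires AB · (AC × AD) = 0.
AB = (-24, 1, 38), AC = (-40, 12, 32); the triple product is linear in y with coefficient -752 and constant term -5640.
Setting it to zero: y = -15/2.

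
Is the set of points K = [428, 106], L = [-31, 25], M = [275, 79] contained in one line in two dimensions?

Yes

KL = (-459, -81), KM = (-153, -27).
Twice the signed area of △KLM is (-459)(-27) − (-81)(-153) = 0.
The triangle is degenerate (zero area), so the points are collinear.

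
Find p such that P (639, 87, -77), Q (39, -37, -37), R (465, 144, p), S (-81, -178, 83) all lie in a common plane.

-155

The points are coplanar iff PQ · (PR × PS) = 0.
Expanding, this is linear in p: (-69720)p + (-10806600) = 0.
So p = -155.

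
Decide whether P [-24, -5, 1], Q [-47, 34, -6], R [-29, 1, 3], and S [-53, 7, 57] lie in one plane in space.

With P as base: PQ = (-23, 39, -7), PR = (-5, 6, 2), PS = (-29, 12, 56).
PR × PS = (312, 222, 114).
PQ · (PR × PS) = 684.
Since 684 ≠ 0, the four points are not coplanar.

No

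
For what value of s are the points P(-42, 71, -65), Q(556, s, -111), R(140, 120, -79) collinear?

Direction PR = (182, 49, -14). From the x-coordinate of Q, the parameter along the line is τ = (556 − (-42))/182 = 23/7.
Then s = 71 + 23/7·(49) = 232.

232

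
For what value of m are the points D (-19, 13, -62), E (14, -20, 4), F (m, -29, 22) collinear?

23

Direction DE = (33, -33, 66). From the y-coordinate of F, the parameter along the line is τ = (-29 − 13)/(-33) = 14/11.
Then m = (-19) + 14/11·(33) = 23.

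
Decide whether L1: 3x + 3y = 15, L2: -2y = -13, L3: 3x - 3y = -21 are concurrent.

No

Intersecting L1 and L2: solving the 2×2 system gives (x, y) = (-3/2, 13/2).
Substitute into L3: (3)(-3/2) + (-3)(13/2) = -24.
But L3 requires -21 ≠ -24, so the three lines have no common point.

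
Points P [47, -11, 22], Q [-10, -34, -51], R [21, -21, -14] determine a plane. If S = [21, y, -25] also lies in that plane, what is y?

A normal to the plane is n = PQ × PR = (98, -154, -28).
S lies in the plane iff n · PS = 0.
This gives (-154)y + (-2926) = 0, so y = -19.

-19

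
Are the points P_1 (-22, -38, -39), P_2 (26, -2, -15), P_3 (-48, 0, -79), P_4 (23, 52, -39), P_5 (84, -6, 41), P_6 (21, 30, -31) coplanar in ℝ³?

The plane through P_1, P_2, P_3 has normal n = P_1P_2 × P_1P_3 = (-2352, 1296, 2760) and equation n·P = -105144.
Checking the remaining points: n·P_4 = -94344, n·P_5 = -92184, n·P_6 = -96072.
Since n·P_4 = -94344 ≠ -105144, P_4 is off the plane and the points are not all coplanar.

No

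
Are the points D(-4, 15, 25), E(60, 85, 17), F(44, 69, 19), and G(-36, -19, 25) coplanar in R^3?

No

With D as base: DE = (64, 70, -8), DF = (48, 54, -6), DG = (-32, -34, 0).
DF × DG = (-204, 192, 96).
DE · (DF × DG) = -384.
Since -384 ≠ 0, the four points are not coplanar.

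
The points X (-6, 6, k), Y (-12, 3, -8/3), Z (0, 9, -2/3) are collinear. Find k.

-5/3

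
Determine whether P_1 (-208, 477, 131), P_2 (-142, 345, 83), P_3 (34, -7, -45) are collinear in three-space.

P_1P_2 = (66, -132, -48), P_1P_3 = (242, -484, -176).
P_1P_2 × P_1P_3 = (0, 0, 0).
The cross product vanishes, so the three points are collinear.

Yes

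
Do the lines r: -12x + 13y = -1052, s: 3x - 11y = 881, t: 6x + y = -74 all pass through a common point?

Lines aᵢx + bᵢy = cᵢ with pairwise distinct directions are concurrent exactly when det[aᵢ bᵢ cᵢ] = 0.
Here the determinant is -180.
Nonzero, so no common point exists.

No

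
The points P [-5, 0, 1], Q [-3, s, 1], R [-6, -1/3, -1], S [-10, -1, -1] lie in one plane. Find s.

1/3

Coplanarity ⇔ det[PQ; PR; PS] = 0.
Expanding, this is linear in s: (8)s + (-8/3) = 0.
So s = 1/3.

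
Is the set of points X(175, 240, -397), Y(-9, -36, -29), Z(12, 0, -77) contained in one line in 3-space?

No

XY = (-184, -276, 368), XZ = (-163, -240, 320).
XY × XZ = (0, -1104, -828).
The cross product is nonzero, so the points do not lie on one line.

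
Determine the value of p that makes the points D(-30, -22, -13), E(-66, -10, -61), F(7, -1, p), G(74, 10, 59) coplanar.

3

Normal to plane DEG: n = (2400, -2400, -2400); plane equation n·P = 12000.
Requiring n·F = 12000: (-2400)p + (19200) = 12000.
So p = 3.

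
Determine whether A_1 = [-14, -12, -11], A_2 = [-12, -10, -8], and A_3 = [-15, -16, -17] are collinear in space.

A_1A_2 = (2, 2, 3), A_1A_3 = (-1, -4, -6).
A_1A_2 × A_1A_3 = (0, 9, -6).
The cross product is nonzero, so the points do not lie on one line.

No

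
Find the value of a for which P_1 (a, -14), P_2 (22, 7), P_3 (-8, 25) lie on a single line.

57

Collinearity: (P_1 − P_2) must be parallel to (P_3 − P_2) = (-30, 18).
Cross-multiplying the components: (a − 22)·(18) = (-21)·(-30).
Solving gives a = 57.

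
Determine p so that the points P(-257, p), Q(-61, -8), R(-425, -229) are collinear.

Collinearity: (P − Q) must be parallel to (R − Q) = (-364, -221).
Cross-multiplying the components: (p − (-8))·(-364) = (-196)·(-221).
Solving gives p = -127.

-127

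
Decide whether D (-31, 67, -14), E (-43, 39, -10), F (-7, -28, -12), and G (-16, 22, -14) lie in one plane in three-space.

A normal to the plane through D, E, F is n = DE × DF = (324, 120, 1812).
The plane has equation n·P = -27372. For G: n·G = -27912.
-27912 ≠ -27372, so G is off the plane.

No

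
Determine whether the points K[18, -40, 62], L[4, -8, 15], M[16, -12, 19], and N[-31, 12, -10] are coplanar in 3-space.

No

The four points are coplanar iff the 3×3 determinant with rows KL, KM, KN is zero.
Rows: (-14, 32, -47), (-2, 28, -43), (-49, 52, -72).
Expanding along the first row: (-14)(220) − (32)(-1963) + (-47)(1268) = 140.
Nonzero ⇒ not coplanar.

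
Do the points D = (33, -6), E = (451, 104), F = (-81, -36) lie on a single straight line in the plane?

DE = (418, 110), DF = (-114, -30).
Checking proportionality: DF = -3/11·DE, so the vectors are parallel and the points are collinear.

Yes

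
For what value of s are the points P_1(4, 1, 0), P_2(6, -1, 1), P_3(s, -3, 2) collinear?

8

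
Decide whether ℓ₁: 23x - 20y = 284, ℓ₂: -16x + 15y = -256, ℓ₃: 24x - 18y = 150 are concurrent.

Lines aᵢx + bᵢy = cᵢ with pairwise distinct directions are concurrent exactly when det[aᵢ bᵢ cᵢ] = 0.
Here the determinant is 198.
Nonzero, so no common point exists.

No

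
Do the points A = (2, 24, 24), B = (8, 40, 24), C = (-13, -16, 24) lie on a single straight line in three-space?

AB = (6, 16, 0), AC = (-15, -40, 0).
AB × AC = (0, 0, 0).
The cross product vanishes, so the three points are collinear.

Yes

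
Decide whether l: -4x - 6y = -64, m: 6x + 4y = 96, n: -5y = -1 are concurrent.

The three lines meet at one point iff the augmented coefficient matrix [aᵢ bᵢ cᵢ] has rank < 3, i.e. its determinant vanishes.
Here the determinant is -20.
Nonzero, so no common point exists.

No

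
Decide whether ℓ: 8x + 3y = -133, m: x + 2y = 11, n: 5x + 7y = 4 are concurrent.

Yes

Intersecting ℓ and m: solving the 2×2 system gives (x, y) = (-23, 17).
Substitute into n: (5)(-23) + (7)(17) = 4.
This equals 4, so (-23, 17) lies on all three lines and they are concurrent.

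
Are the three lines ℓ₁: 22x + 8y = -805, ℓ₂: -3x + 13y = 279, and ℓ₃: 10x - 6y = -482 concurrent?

The three lines meet at one point iff the augmented coefficient matrix [aᵢ bᵢ cᵢ] has rank < 3, i.e. its determinant vanishes.
Here the determinant is -112.
Nonzero, so no common point exists.

No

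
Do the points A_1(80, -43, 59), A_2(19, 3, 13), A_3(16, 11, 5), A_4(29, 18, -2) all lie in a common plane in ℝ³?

Yes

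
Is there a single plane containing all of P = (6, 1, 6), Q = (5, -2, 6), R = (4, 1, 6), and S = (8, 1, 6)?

Yes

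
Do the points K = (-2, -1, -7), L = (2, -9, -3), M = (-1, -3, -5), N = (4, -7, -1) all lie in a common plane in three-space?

A normal to the plane through K, L, M is n = KL × KM = (-8, -4, 0).
The plane has equation n·P = 20. For N: n·N = -4.
-4 ≠ 20, so N is off the plane.

No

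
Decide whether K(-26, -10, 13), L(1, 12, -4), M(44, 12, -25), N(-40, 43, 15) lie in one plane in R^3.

With K as base: KL = (27, 22, -17), KM = (70, 22, -38), KN = (-14, 53, 2).
KM × KN = (2058, 392, 4018).
KL · (KM × KN) = -4116.
Since -4116 ≠ 0, the four points are not coplanar.

No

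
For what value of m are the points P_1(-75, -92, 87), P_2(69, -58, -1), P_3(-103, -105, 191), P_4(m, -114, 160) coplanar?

-162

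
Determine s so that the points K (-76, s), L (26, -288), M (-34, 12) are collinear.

222

The three points are collinear iff det[KL; KM] = 0.
This determinant is linear in s: (-60)s + (13320) = 0, so s = 222.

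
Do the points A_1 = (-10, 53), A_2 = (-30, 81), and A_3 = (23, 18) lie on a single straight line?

No

A_1A_2 = (-20, 28), A_1A_3 = (33, -35).
If collinear, A_1A_3 would be a scalar multiple of A_1A_2. But (-20)·(-35) ≠ (28)·(33) (difference -224), so they are not parallel; the points are not collinear.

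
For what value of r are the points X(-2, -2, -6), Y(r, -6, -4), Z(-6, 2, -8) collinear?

2

Direction XZ = (-4, 4, -2). From the y-coordinate of Y, the parameter along the line is τ = (-6 − (-2))/4 = -1.
Then r = (-2) + (-1)·(-4) = 2.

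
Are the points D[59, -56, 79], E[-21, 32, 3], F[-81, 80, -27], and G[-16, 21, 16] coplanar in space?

Yes

The four points are coplanar iff the 3×3 determinant with rows DE, DF, DG is zero.
Rows: (-80, 88, -76), (-140, 136, -106), (-75, 77, -63).
Expanding along the first row: (-80)(-406) − (88)(870) + (-76)(-580) = 0.
Zero determinant ⇒ coplanar.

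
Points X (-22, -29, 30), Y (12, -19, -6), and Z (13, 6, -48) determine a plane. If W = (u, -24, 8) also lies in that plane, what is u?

2

The plane through X, Y, Z has equation 480x + 1392y + 840z = -25728.
Substituting W: (480)u + (-26688) = -25728, so u = 2.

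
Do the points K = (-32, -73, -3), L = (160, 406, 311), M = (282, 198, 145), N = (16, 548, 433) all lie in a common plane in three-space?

No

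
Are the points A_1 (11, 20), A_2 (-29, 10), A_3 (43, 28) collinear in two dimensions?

A_1A_2 = (-40, -10), A_1A_3 = (32, 8).
Checking proportionality: A_1A_3 = -4/5·A_1A_2, so the vectors are parallel and the points are collinear.

Yes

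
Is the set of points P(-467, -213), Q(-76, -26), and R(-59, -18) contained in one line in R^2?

PQ = (391, 187), PR = (408, 195).
Twice the signed area of △PQR is (391)(195) − (187)(408) = -51.
The area is nonzero, so the three points are not collinear.

No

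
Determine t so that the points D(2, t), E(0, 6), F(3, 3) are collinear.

The three points are collinear iff det[DE; DF] = 0.
This determinant is linear in t: (3)t + (-12) = 0, so t = 4.

4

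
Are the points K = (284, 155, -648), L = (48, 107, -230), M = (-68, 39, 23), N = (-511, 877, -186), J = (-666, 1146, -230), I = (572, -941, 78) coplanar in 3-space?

No

The plane through K, L, M has normal n = KL × KM = (16280, 11220, 10480) and equation n·P = -428420.
Checking the remaining points: n·N = -428420, n·J = -394760, n·I = -428420.
Since n·J = -394760 ≠ -428420, J is off the plane and the points are not all coplanar.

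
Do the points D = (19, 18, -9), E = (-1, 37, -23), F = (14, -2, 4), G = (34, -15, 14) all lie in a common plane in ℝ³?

With D as base: DE = (-20, 19, -14), DF = (-5, -20, 13), DG = (15, -33, 23).
DF × DG = (-31, 310, 465).
DE · (DF × DG) = 0.
The scalar triple product vanishes, so the four points are coplanar.

Yes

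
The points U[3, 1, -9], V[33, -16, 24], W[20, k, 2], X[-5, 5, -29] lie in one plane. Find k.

-9

Normal to plane UVX: n = (208, 336, -16); plane equation n·P = 1104.
Requiring n·W = 1104: (336)k + (4128) = 1104.
So k = -9.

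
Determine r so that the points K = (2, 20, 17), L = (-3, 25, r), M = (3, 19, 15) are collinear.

Direction KM = (1, -1, -2). From the x-coordinate of L, the parameter along the line is τ = (-3 − 2)/1 = -5.
Then r = 17 + (-5)·(-2) = 27.

27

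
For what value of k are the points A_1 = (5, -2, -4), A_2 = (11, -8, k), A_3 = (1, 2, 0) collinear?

-10

Collinearity requires A_1A_2 × A_1A_3 = 0; each component is linear in k.
The x-component gives (-4)k + (-40) = 0, so k = -10.
The remaining components then also vanish.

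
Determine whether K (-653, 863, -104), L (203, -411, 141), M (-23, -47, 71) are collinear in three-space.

No

KL = (856, -1274, 245), KM = (630, -910, 175).
KL × KM = (0, 4550, 23660).
The cross product is nonzero, so the points do not lie on one line.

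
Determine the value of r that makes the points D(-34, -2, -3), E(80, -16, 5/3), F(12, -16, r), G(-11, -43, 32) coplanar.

19/3

Normal to plane DEG: n = (-896/3, -11648/3, -4352); plane equation n·P = 30976.
Requiring n·F = 30976: (-4352)r + (175616/3) = 30976.
So r = 19/3.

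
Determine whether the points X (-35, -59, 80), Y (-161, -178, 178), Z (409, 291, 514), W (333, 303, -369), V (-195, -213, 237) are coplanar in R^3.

The plane through X, Y, Z has normal n = XY × XZ = (-85946, 98196, 8736) and equation n·P = -2086574.
Checking the remaining points: n·W = -2090214, n·V = -2085846.
Since n·W = -2090214 ≠ -2086574, W is off the plane and the points are not all coplanar.

No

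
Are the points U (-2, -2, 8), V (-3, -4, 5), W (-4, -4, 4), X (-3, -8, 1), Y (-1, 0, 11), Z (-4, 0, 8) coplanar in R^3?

Yes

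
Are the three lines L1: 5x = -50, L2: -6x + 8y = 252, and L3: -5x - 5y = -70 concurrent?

The three lines meet at one point iff the augmented coefficient matrix [aᵢ bᵢ cᵢ] has rank < 3, i.e. its determinant vanishes.
Here the determinant is 0.
It vanishes, so the lines are concurrent at (-10, 24).

Yes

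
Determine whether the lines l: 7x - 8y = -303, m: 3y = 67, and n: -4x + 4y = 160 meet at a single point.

The three lines meet at one point iff the augmented coefficient matrix [aᵢ bᵢ cᵢ] has rank < 3, i.e. its determinant vanishes.
Here the determinant is -8.
Nonzero, so no common point exists.

No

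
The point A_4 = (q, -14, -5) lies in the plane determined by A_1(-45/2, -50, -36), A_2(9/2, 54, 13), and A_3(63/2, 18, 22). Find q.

The plane through A_1, A_2, A_3 has equation 2700x + 1080y − 3780z = 21330.
Substituting A_4: (2700)q + (3780) = 21330, so q = 13/2.

13/2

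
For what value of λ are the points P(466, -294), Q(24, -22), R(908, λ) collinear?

The three points are collinear iff det[PQ; PR] = 0.
This determinant is linear in λ: (-442)λ + (-250172) = 0, so λ = -566.

-566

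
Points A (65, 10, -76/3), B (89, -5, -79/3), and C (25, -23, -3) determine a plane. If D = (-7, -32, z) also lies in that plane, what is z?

26/3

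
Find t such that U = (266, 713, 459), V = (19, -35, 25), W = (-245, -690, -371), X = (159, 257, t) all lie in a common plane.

Normal to plane UVW: n = (11938, 16764, -35687); plane equation n·P = -1252093.
Requiring n·X = -1252093: (-35687)t + (6206490) = -1252093.
So t = 209.

209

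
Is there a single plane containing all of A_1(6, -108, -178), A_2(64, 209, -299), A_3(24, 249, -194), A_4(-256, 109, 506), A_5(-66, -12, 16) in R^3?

The plane through A_1, A_2, A_3 has normal n = A_1A_2 × A_1A_3 = (38125, -1250, 15000) and equation n·P = -2306250.
Checking the remaining points: n·A_4 = -2306250, n·A_5 = -2261250.
Since n·A_5 = -2261250 ≠ -2306250, A_5 is off the plane and the points are not all coplanar.

No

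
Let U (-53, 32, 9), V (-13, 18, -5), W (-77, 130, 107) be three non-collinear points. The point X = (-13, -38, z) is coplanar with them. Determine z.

-61

Coplanarity requires UV · (UW × UX) = 0.
UV = (40, -14, -14), UW = (-24, 98, 98); the triple product is linear in z with coefficient 3584 and constant term 218624.
Setting it to zero: z = -61.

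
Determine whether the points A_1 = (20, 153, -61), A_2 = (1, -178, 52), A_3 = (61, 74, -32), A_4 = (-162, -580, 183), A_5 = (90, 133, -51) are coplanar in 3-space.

Yes

The plane through A_1, A_2, A_3 has normal n = A_1A_2 × A_1A_3 = (-672, 5184, 15072) and equation n·P = -139680.
Checking the remaining points: n·A_4 = -139680, n·A_5 = -139680.
All equal -139680, so all 5 points lie in one plane.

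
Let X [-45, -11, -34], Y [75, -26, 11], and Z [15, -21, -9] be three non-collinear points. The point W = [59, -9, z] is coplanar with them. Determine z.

A normal to the plane is n = XY × XZ = (75, -300, -300).
W lies in the plane iff n · XW = 0.
This gives (-300)z + (-3000) = 0, so z = -10.

-10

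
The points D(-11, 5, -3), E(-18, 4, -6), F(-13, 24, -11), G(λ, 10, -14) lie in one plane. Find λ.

Coplanarity ⇔ det[DE; DF; DG] = 0.
Expanding, this is linear in λ: (65)λ + (1950) = 0.
So λ = -30.

-30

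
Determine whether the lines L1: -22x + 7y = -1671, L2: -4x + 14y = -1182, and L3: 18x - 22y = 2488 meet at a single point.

No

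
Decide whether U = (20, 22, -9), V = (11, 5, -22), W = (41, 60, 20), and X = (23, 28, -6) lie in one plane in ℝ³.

No

With U as base: UV = (-9, -17, -13), UW = (21, 38, 29), UX = (3, 6, 3).
UW × UX = (-60, 24, 12).
UV · (UW × UX) = -24.
Since -24 ≠ 0, the four points are not coplanar.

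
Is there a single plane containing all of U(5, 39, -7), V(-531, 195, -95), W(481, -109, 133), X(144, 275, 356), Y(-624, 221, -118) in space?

No

The plane through U, V, W has normal n = UV × UW = (8816, 33152, 5072) and equation n·P = 1301504.
Checking the remaining points: n·X = 12191936, n·Y = 1226912.
Since n·X = 12191936 ≠ 1301504, X is off the plane and the points are not all coplanar.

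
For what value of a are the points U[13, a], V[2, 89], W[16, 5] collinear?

The three points are collinear iff det[UV; UW] = 0.
This determinant is linear in a: (14)a + (-322) = 0, so a = 23.

23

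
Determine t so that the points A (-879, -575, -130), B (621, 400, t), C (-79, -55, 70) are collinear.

245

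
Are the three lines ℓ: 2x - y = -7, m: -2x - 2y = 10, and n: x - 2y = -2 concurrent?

Yes

Lines aᵢx + bᵢy = cᵢ with pairwise distinct directions are concurrent exactly when det[aᵢ bᵢ cᵢ] = 0.
Here the determinant is 0.
It vanishes, so the lines are concurrent at (-4, -1).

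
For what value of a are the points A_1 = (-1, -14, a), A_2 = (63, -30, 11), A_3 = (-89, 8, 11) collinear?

11

Collinearity requires A_1A_2 × A_1A_3 = 0; each component is linear in a.
The x-component gives (38)a + (-418) = 0, so a = 11.
The remaining components then also vanish.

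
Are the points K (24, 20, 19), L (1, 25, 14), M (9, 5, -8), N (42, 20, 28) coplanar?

A normal to the plane through K, L, M is n = KL × KM = (-210, -546, 420).
The plane has equation n·P = -7980. For N: n·N = -7980.
Equal, so N lies in the plane and all four are coplanar.

Yes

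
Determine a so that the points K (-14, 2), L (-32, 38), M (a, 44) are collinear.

-35

Collinearity: (M − K) must be parallel to (L − K) = (-18, 36).
Cross-multiplying the components: (a − (-14))·(36) = (42)·(-18).
Solving gives a = -35.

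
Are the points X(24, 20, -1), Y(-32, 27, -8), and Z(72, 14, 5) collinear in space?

XY = (-56, 7, -7), XZ = (48, -6, 6).
XY × XZ = (0, 0, 0).
The cross product vanishes, so the three points are collinear.

Yes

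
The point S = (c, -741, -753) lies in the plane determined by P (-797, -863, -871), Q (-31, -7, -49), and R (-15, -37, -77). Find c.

-643

Coplanarity requires PQ · (PR × PS) = 0.
PQ = (766, 856, 822), PR = (782, 826, 794); the triple product is linear in c with coefficient 692 and constant term 444956.
Setting it to zero: c = -643.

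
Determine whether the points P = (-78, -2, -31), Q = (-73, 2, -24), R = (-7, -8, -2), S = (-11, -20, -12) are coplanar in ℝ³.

A normal to the plane through P, Q, R is n = PQ × PR = (158, 352, -314).
The plane has equation n·X = -3294. For S: n·S = -5010.
-5010 ≠ -3294, so S is off the plane.

No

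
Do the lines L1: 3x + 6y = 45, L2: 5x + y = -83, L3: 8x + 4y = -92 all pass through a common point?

No

Intersecting L1 and L2: solving the 2×2 system gives (x, y) = (-181/9, 158/9).
Substitute into L3: (8)(-181/9) + (4)(158/9) = -272/3.
But L3 requires -92 ≠ -272/3, so the three lines have no common point.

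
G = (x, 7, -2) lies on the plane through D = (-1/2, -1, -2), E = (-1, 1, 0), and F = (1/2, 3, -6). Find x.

A normal to the plane is n = DE × DF = (-16, 0, -4).
G lies in the plane iff n · DG = 0.
This gives (-16)x + (-8) = 0, so x = -1/2.

-1/2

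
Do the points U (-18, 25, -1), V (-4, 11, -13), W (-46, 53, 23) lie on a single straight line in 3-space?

Yes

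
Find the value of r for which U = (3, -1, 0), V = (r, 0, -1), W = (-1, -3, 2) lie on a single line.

5

Collinearity requires UV × UW = 0; each component is linear in r.
The y-component gives (-2)r + (10) = 0, so r = 5.
The remaining components then also vanish.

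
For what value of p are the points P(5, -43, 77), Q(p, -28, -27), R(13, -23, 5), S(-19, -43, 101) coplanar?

The points are coplanar iff PQ · (PR × PS) = 0.
Expanding, this is linear in p: (480)p + (-29280) = 0.
So p = 61.

61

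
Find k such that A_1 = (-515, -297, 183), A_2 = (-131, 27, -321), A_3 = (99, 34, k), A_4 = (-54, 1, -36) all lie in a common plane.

171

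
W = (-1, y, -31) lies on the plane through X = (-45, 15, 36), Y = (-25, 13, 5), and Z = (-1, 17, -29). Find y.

13

Coplanarity requires XY · (XZ × XW) = 0.
XY = (20, -2, -31), XZ = (44, 2, -65); the triple product is linear in y with coefficient -64 and constant term 832.
Setting it to zero: y = 13.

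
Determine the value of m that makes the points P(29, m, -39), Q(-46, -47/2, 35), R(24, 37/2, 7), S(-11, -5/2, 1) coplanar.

43/2

The points are coplanar iff PQ · (PR × PS) = 0.
Expanding, this is linear in m: (-1400)m + (30100) = 0.
So m = 43/2.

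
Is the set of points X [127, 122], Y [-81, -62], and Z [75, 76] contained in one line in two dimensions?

XY = (-208, -184), XZ = (-52, -46).
det[XY; XZ] = (-208)(-46) − (-184)(-52) = 0.
The determinant is zero, so the points are collinear.

Yes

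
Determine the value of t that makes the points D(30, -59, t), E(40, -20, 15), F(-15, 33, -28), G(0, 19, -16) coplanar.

Coplanarity ⇔ det[DE; DF; DG] = 0.
Expanding, this is linear in t: (25)t + (550) = 0.
So t = -22.

-22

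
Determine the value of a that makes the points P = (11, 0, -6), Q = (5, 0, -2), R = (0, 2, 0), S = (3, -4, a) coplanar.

2

Normal to plane PQR: n = (-8, -8, -12); plane equation n·X = -16.
Requiring n·S = -16: (-12)a + (8) = -16.
So a = 2.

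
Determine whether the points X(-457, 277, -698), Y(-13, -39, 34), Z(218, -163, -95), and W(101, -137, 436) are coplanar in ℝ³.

No

With X as base: XY = (444, -316, 732), XZ = (675, -440, 603), XW = (558, -414, 1134).
XZ × XW = (-249318, -428976, -33930).
XY · (XZ × XW) = 22464.
Since 22464 ≠ 0, the four points are not coplanar.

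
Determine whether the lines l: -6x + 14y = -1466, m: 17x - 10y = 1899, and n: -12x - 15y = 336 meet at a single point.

The three lines meet at one point iff the augmented coefficient matrix [aᵢ bᵢ cᵢ] has rank < 3, i.e. its determinant vanishes.
Here the determinant is 0.
It vanishes, so the lines are concurrent at (67, -76).

Yes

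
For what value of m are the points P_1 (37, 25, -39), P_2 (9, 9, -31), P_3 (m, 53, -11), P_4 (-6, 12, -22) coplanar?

5

Coplanarity ⇔ det[P_1P_2; P_1P_3; P_1P_4] = 0.
Expanding, this is linear in m: (168)m + (-840) = 0.
So m = 5.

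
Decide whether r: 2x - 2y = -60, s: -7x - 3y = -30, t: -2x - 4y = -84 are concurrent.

Intersecting r and s: solving the 2×2 system gives (x, y) = (-6, 24).
Substitute into t: (-2)(-6) + (-4)(24) = -84.
This equals -84, so (-6, 24) lies on all three lines and they are concurrent.

Yes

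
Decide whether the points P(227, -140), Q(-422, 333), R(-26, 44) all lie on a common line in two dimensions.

PQ = (-649, 473), PR = (-253, 184).
det[PQ; PR] = (-649)(184) − (473)(-253) = 253.
The determinant is nonzero, so they are not collinear.

No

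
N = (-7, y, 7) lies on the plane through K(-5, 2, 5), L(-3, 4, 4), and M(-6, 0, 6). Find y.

A normal to the plane is n = KL × KM = (0, -1, -2).
N lies in the plane iff n · KN = 0.
This gives (-1)y + (-2) = 0, so y = -2.

-2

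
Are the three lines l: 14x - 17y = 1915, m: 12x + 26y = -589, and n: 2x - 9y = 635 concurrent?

No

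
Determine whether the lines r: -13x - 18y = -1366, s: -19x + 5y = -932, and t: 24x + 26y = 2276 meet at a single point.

The three lines meet at one point iff the augmented coefficient matrix [aᵢ bᵢ cᵢ] has rank < 3, i.e. its determinant vanishes.
Here the determinant is 0.
It vanishes, so the lines are concurrent at (58, 34).

Yes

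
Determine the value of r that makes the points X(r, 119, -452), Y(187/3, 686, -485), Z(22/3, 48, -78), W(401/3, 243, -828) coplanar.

71

Coplanarity ⇔ det[XY; XZ; XW] = 0.
Expanding, this is linear in r: (-399135)r + (28338585) = 0.
So r = 71.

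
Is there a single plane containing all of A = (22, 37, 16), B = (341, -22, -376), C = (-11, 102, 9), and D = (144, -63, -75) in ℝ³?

The four points are coplanar iff the 3×3 determinant with rows AB, AC, AD is zero.
Rows: (319, -59, -392), (-33, 65, -7), (122, -100, -91).
Expanding along the first row: (319)(-6615) − (-59)(3857) + (-392)(-4630) = -67662.
Nonzero ⇒ not coplanar.

No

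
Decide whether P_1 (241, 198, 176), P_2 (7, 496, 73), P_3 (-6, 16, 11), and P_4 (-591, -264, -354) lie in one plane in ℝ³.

No

With P_1 as base: P_1P_2 = (-234, 298, -103), P_1P_3 = (-247, -182, -165), P_1P_4 = (-832, -462, -530).
P_1P_3 × P_1P_4 = (20230, 6370, -37310).
P_1P_2 · (P_1P_3 × P_1P_4) = 1007370.
Since 1007370 ≠ 0, the four points are not coplanar.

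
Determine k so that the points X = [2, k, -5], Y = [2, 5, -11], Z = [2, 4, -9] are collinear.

2

Collinearity requires XY × XZ = 0; each component is linear in k.
The x-component gives (-2)k + (4) = 0, so k = 2.
The remaining components then also vanish.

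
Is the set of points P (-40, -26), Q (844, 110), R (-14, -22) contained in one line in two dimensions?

Yes

PQ = (884, 136), PR = (26, 4).
Checking proportionality: PR = 1/34·PQ, so the vectors are parallel and the points are collinear.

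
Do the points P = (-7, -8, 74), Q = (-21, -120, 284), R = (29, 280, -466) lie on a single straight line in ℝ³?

Yes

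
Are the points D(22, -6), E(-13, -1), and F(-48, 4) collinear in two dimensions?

DE = (-35, 5), DF = (-70, 10).
Twice the signed area of △DEF is (-35)(10) − (5)(-70) = 0.
The triangle is degenerate (zero area), so the points are collinear.

Yes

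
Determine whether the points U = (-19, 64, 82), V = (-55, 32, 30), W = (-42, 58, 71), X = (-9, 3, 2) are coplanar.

The four points are coplanar iff the 3×3 determinant with rows UV, UW, UX is zero.
Rows: (-36, -32, -52), (-23, -6, -11), (10, -61, -80).
Expanding along the first row: (-36)(-191) − (-32)(1950) + (-52)(1463) = -6800.
Nonzero ⇒ not coplanar.

No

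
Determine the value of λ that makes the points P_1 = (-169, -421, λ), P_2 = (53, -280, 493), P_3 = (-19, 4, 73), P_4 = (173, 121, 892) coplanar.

-452

Coplanarity ⇔ det[P_1P_2; P_1P_3; P_1P_4] = 0.
Expanding, this is linear in λ: (62952)λ + (28454304) = 0.
So λ = -452.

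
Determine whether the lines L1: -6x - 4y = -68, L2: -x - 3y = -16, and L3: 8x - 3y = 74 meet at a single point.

Yes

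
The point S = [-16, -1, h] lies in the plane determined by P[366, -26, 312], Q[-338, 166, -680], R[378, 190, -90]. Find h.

Coplanarity requires PQ · (PR × PS) = 0.
PQ = (-704, 192, -992), PR = (12, 216, -402); the triple product is linear in h with coefficient -154368 and constant term -11577600.
Setting it to zero: h = -75.

-75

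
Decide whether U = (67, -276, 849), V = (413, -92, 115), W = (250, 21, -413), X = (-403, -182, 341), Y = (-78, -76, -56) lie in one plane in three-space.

Yes

The plane through U, V, W has normal n = UV × UW = (-14210, 302330, 69090) and equation n·P = -25737740.
Checking the remaining points: n·X = -25737740, n·Y = -25737740.
All equal -25737740, so all 5 points lie in one plane.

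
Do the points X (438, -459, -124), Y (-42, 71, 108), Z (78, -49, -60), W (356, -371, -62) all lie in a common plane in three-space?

Yes

The four points are coplanar iff the 3×3 determinant with rows XY, XZ, XW is zero.
Rows: (-480, 530, 232), (-360, 410, 64), (-82, 88, 62).
Expanding along the first row: (-480)(19788) − (530)(-17072) + (232)(1940) = 0.
Zero determinant ⇒ coplanar.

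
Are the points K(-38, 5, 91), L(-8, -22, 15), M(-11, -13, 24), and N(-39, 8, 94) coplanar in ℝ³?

Yes

A normal to the plane through K, L, M is n = KL × KM = (441, -42, 189).
The plane has equation n·P = 231. For N: n·N = 231.
Equal, so N lies in the plane and all four are coplanar.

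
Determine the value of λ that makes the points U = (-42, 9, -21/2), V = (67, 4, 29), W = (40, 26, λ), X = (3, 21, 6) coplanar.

Normal to plane UVX: n = (-1113/2, -21, 1533); plane equation n·P = 14175/2.
Requiring n·W = 14175/2: (1533)λ + (-22806) = 14175/2.
So λ = 39/2.

39/2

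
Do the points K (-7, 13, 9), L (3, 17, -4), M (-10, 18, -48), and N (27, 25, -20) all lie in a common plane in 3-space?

No

With K as base: KL = (10, 4, -13), KM = (-3, 5, -57), KN = (34, 12, -29).
KM × KN = (539, -2025, -206).
KL · (KM × KN) = -32.
Since -32 ≠ 0, the four points are not coplanar.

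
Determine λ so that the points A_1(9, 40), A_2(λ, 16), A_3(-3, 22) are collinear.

Collinearity: (A_2 − A_1) must be parallel to (A_3 − A_1) = (-12, -18).
Cross-multiplying the components: (λ − 9)·(-18) = (-24)·(-12).
Solving gives λ = -7.

-7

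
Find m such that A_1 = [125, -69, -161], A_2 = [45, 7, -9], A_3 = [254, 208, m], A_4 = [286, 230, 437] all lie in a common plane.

393

Normal to plane A_1A_2A_4: n = (0, 72312, -36156); plane equation n·P = 831588.
Requiring n·A_3 = 831588: (-36156)m + (15040896) = 831588.
So m = 393.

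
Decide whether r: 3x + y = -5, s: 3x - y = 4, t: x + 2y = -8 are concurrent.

Intersecting r and s: solving the 2×2 system gives (x, y) = (-1/6, -9/2).
Substitute into t: (1)(-1/6) + (2)(-9/2) = -55/6.
But t requires -8 ≠ -55/6, so the three lines have no common point.

No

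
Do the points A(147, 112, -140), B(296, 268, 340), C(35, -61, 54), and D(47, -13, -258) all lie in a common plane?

No

A normal to the plane through A, B, C is n = AB × AC = (113304, -82666, -8305).
The plane has equation n·P = 8559796. For D: n·D = 8542636.
8542636 ≠ 8559796, so D is off the plane.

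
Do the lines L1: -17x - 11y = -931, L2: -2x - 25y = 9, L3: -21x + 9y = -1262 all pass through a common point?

No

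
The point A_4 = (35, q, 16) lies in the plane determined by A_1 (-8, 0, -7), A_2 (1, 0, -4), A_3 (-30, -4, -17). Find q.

13

A normal to the plane is n = A_1A_2 × A_1A_3 = (12, 24, -36).
A_4 lies in the plane iff n · A_1A_4 = 0.
This gives (24)q + (-312) = 0, so q = 13.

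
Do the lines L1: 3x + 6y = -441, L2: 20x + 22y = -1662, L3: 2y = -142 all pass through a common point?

Yes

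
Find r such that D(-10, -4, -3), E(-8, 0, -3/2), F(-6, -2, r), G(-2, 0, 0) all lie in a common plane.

Normal to plane DEG: n = (6, 6, -24); plane equation n·P = -12.
Requiring n·F = -12: (-24)r + (-48) = -12.
So r = -3/2.

-3/2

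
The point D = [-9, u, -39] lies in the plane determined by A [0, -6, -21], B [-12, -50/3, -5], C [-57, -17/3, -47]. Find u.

A normal to the plane is n = AB × AC = (272, -1224, -612).
D lies in the plane iff n · AD = 0.
This gives (-1224)u + (1224) = 0, so u = 1.

1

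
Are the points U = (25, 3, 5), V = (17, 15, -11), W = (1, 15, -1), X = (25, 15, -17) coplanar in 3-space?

No

The four points are coplanar iff the 3×3 determinant with rows UV, UW, UX is zero.
Rows: (-8, 12, -16), (-24, 12, -6), (0, 12, -22).
Expanding along the first row: (-8)(-192) − (12)(528) + (-16)(-288) = -192.
Nonzero ⇒ not coplanar.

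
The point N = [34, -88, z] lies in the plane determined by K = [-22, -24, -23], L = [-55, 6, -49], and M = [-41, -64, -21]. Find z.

A normal to the plane is n = KL × KM = (-980, 560, 1890).
N lies in the plane iff n · KN = 0.
This gives (1890)z + (-47250) = 0, so z = 25.

25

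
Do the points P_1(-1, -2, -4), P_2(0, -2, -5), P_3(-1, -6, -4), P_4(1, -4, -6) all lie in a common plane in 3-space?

With P_1 as base: P_1P_2 = (1, 0, -1), P_1P_3 = (0, -4, 0), P_1P_4 = (2, -2, -2).
P_1P_3 × P_1P_4 = (8, 0, 8).
P_1P_2 · (P_1P_3 × P_1P_4) = 0.
The scalar triple product vanishes, so the four points are coplanar.

Yes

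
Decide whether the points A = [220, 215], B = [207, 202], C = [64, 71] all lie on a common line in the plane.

No

AB = (-13, -13), AC = (-156, -144).
If collinear, AC would be a scalar multiple of AB. But (-13)·(-144) ≠ (-13)·(-156) (difference -156), so they are not parallel; the points are not collinear.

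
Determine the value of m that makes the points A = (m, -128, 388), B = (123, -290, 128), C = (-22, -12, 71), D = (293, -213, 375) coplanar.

273

Coplanarity ⇔ det[AB; AC; AD] = 0.
Expanding, this is linear in m: (-73055)m + (19944015) = 0.
So m = 273.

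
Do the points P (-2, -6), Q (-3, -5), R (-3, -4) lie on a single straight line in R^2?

PQ = (-1, 1), PR = (-1, 2).
Twice the signed area of △PQR is (-1)(2) − (1)(-1) = -1.
The area is nonzero, so the three points are not collinear.

No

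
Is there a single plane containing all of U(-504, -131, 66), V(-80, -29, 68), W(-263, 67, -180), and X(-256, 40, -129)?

No

A normal to the plane through U, V, W is n = UV × UW = (-25488, 104786, 59370).
The plane has equation n·P = 3037406. For X: n·X = 3057638.
3057638 ≠ 3037406, so X is off the plane.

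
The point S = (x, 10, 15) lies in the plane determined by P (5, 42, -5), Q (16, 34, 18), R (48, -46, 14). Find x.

A normal to the plane is n = PQ × PR = (1872, 780, -624).
S lies in the plane iff n · PS = 0.
This gives (1872)x + (-46800) = 0, so x = 25.

25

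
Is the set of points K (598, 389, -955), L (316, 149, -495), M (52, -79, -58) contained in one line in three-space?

No

KL = (-282, -240, 460), KM = (-546, -468, 897).
Comparing components 3 and 1: (460)(-546) − (-282)(897) = 1794 ≠ 0, so KL and KM are not parallel and the points are not collinear.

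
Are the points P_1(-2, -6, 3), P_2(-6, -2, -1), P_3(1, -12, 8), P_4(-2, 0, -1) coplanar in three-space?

Yes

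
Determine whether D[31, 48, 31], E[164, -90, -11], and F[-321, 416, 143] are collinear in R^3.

DE = (133, -138, -42), DF = (-352, 368, 112).
DE × DF = (0, -112, 368).
The cross product is nonzero, so the points do not lie on one line.

No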